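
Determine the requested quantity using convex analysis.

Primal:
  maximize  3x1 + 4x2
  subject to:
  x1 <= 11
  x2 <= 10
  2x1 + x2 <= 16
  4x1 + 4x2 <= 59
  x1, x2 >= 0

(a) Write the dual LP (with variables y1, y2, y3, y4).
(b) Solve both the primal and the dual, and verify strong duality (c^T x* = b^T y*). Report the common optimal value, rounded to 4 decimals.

The standard primal-dual pair for 'max c^T x s.t. A x <= b, x >= 0' is:
  Dual:  min b^T y  s.t.  A^T y >= c,  y >= 0.

So the dual LP is:
  minimize  11y1 + 10y2 + 16y3 + 59y4
  subject to:
    y1 + 2y3 + 4y4 >= 3
    y2 + y3 + 4y4 >= 4
    y1, y2, y3, y4 >= 0

Solving the primal: x* = (3, 10).
  primal value c^T x* = 49.
Solving the dual: y* = (0, 2.5, 1.5, 0).
  dual value b^T y* = 49.
Strong duality: c^T x* = b^T y*. Confirmed.

49


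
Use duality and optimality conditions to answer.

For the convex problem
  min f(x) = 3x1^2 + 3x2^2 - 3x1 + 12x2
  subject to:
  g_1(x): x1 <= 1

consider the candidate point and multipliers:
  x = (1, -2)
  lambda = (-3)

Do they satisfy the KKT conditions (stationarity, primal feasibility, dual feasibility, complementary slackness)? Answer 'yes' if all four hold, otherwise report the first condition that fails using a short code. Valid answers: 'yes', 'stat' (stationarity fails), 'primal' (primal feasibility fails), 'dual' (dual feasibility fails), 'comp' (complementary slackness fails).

Gradient of f: grad f(x) = Q x + c = (3, 0)
Constraint values g_i(x) = a_i^T x - b_i:
  g_1((1, -2)) = 0
Stationarity residual: grad f(x) + sum_i lambda_i a_i = (0, 0)
  -> stationarity OK
Primal feasibility (all g_i <= 0): OK
Dual feasibility (all lambda_i >= 0): FAILS
Complementary slackness (lambda_i * g_i(x) = 0 for all i): OK

Verdict: the first failing condition is dual_feasibility -> dual.

dual


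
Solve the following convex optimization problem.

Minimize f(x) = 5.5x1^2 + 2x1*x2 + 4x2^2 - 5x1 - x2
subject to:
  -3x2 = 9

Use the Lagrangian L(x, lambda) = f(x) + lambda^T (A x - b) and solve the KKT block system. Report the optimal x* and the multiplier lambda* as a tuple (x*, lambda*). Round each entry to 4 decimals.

Form the Lagrangian:
  L(x, lambda) = (1/2) x^T Q x + c^T x + lambda^T (A x - b)
Stationarity (grad_x L = 0): Q x + c + A^T lambda = 0.
Primal feasibility: A x = b.

This gives the KKT block system:
  [ Q   A^T ] [ x     ]   [-c ]
  [ A    0  ] [ lambda ] = [ b ]

Solving the linear system:
  x*      = (1, -3)
  lambda* = (-7.6667)
  f(x*)   = 33.5

x* = (1, -3), lambda* = (-7.6667)


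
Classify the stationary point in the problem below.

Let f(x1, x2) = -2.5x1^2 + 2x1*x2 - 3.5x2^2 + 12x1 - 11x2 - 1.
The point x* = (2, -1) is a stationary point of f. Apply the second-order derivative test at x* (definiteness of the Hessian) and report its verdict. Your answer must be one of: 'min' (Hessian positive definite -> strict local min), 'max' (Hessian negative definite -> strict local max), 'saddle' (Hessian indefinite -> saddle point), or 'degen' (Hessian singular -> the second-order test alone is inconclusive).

Compute the Hessian H = grad^2 f:
  H = [[-5, 2], [2, -7]]
Verify stationarity: grad f(x*) = H x* + g = (0, 0).
Eigenvalues of H: -8.2361, -3.7639.
Both eigenvalues < 0, so H is negative definite -> x* is a strict local max.

max


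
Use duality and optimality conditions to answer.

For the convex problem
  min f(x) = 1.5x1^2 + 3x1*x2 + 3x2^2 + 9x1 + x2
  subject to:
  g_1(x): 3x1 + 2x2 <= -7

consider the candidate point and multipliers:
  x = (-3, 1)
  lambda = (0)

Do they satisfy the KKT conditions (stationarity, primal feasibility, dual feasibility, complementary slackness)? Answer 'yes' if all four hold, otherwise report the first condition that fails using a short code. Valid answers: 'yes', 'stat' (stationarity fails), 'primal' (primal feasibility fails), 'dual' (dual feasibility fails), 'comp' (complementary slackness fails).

Gradient of f: grad f(x) = Q x + c = (3, -2)
Constraint values g_i(x) = a_i^T x - b_i:
  g_1((-3, 1)) = 0
Stationarity residual: grad f(x) + sum_i lambda_i a_i = (3, -2)
  -> stationarity FAILS
Primal feasibility (all g_i <= 0): OK
Dual feasibility (all lambda_i >= 0): OK
Complementary slackness (lambda_i * g_i(x) = 0 for all i): OK

Verdict: the first failing condition is stationarity -> stat.

stat


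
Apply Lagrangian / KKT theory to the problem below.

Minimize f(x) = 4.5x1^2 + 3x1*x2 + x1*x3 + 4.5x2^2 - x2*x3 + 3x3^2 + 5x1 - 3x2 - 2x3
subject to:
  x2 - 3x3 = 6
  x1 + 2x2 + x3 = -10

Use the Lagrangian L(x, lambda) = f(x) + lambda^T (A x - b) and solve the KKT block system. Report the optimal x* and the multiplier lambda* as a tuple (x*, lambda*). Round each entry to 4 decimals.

Form the Lagrangian:
  L(x, lambda) = (1/2) x^T Q x + c^T x + lambda^T (A x - b)
Stationarity (grad_x L = 0): Q x + c + A^T lambda = 0.
Primal feasibility: A x = b.

This gives the KKT block system:
  [ Q   A^T ] [ x     ]   [-c ]
  [ A    0  ] [ lambda ] = [ b ]

Solving the linear system:
  x*      = (-0.9267, -3.0314, -3.0105)
  lambda* = (-0.8377, 15.445)
  f(x*)   = 84.9791

x* = (-0.9267, -3.0314, -3.0105), lambda* = (-0.8377, 15.445)


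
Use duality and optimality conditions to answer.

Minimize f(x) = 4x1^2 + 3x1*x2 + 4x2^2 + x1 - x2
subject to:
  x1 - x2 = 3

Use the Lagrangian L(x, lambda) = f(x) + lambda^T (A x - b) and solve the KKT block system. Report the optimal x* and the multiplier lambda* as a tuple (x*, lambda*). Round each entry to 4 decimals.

Form the Lagrangian:
  L(x, lambda) = (1/2) x^T Q x + c^T x + lambda^T (A x - b)
Stationarity (grad_x L = 0): Q x + c + A^T lambda = 0.
Primal feasibility: A x = b.

This gives the KKT block system:
  [ Q   A^T ] [ x     ]   [-c ]
  [ A    0  ] [ lambda ] = [ b ]

Solving the linear system:
  x*      = (1.5, -1.5)
  lambda* = (-8.5)
  f(x*)   = 14.25

x* = (1.5, -1.5), lambda* = (-8.5)


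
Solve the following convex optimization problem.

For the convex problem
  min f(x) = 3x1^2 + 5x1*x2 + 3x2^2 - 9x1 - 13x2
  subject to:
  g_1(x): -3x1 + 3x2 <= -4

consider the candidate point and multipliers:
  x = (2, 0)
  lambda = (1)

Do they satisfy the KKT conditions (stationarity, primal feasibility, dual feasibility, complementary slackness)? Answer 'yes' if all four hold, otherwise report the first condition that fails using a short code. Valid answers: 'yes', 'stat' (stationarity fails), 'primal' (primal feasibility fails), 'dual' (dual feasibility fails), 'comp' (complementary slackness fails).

Gradient of f: grad f(x) = Q x + c = (3, -3)
Constraint values g_i(x) = a_i^T x - b_i:
  g_1((2, 0)) = -2
Stationarity residual: grad f(x) + sum_i lambda_i a_i = (0, 0)
  -> stationarity OK
Primal feasibility (all g_i <= 0): OK
Dual feasibility (all lambda_i >= 0): OK
Complementary slackness (lambda_i * g_i(x) = 0 for all i): FAILS

Verdict: the first failing condition is complementary_slackness -> comp.

comp


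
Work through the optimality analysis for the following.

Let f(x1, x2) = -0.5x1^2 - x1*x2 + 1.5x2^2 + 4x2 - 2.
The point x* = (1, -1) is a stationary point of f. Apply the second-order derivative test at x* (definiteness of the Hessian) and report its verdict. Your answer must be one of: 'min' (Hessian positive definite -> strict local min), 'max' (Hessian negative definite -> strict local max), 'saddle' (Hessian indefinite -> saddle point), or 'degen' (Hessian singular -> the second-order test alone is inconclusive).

Compute the Hessian H = grad^2 f:
  H = [[-1, -1], [-1, 3]]
Verify stationarity: grad f(x*) = H x* + g = (0, 0).
Eigenvalues of H: -1.2361, 3.2361.
Eigenvalues have mixed signs, so H is indefinite -> x* is a saddle point.

saddle


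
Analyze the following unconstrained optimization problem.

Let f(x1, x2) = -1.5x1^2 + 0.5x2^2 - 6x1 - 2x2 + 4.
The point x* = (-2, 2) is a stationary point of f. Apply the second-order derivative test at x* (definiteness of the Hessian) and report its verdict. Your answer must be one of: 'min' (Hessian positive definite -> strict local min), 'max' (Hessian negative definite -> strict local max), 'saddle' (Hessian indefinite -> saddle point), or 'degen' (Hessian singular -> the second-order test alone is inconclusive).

Compute the Hessian H = grad^2 f:
  H = [[-3, 0], [0, 1]]
Verify stationarity: grad f(x*) = H x* + g = (0, 0).
Eigenvalues of H: -3, 1.
Eigenvalues have mixed signs, so H is indefinite -> x* is a saddle point.

saddle


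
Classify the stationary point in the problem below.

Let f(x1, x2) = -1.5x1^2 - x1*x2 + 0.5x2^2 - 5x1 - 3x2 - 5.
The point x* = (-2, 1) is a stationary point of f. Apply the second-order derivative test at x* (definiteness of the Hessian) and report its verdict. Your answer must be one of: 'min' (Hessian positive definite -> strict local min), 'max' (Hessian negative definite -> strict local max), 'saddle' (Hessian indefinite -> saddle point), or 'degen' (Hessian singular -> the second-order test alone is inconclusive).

Compute the Hessian H = grad^2 f:
  H = [[-3, -1], [-1, 1]]
Verify stationarity: grad f(x*) = H x* + g = (0, 0).
Eigenvalues of H: -3.2361, 1.2361.
Eigenvalues have mixed signs, so H is indefinite -> x* is a saddle point.

saddle


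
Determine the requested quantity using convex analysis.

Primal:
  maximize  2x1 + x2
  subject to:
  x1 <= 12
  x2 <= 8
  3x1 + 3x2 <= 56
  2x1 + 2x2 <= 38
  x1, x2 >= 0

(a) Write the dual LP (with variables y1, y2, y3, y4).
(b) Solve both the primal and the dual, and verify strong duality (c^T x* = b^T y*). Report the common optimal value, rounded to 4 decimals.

The standard primal-dual pair for 'max c^T x s.t. A x <= b, x >= 0' is:
  Dual:  min b^T y  s.t.  A^T y >= c,  y >= 0.

So the dual LP is:
  minimize  12y1 + 8y2 + 56y3 + 38y4
  subject to:
    y1 + 3y3 + 2y4 >= 2
    y2 + 3y3 + 2y4 >= 1
    y1, y2, y3, y4 >= 0

Solving the primal: x* = (12, 6.6667).
  primal value c^T x* = 30.6667.
Solving the dual: y* = (1, 0, 0.3333, 0).
  dual value b^T y* = 30.6667.
Strong duality: c^T x* = b^T y*. Confirmed.

30.6667


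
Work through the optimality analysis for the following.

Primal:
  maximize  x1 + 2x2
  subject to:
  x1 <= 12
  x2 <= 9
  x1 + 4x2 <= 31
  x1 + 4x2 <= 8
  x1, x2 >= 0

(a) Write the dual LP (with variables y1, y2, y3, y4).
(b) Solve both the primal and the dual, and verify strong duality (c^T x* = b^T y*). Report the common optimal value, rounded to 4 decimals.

The standard primal-dual pair for 'max c^T x s.t. A x <= b, x >= 0' is:
  Dual:  min b^T y  s.t.  A^T y >= c,  y >= 0.

So the dual LP is:
  minimize  12y1 + 9y2 + 31y3 + 8y4
  subject to:
    y1 + y3 + y4 >= 1
    y2 + 4y3 + 4y4 >= 2
    y1, y2, y3, y4 >= 0

Solving the primal: x* = (8, 0).
  primal value c^T x* = 8.
Solving the dual: y* = (0, 0, 0, 1).
  dual value b^T y* = 8.
Strong duality: c^T x* = b^T y*. Confirmed.

8


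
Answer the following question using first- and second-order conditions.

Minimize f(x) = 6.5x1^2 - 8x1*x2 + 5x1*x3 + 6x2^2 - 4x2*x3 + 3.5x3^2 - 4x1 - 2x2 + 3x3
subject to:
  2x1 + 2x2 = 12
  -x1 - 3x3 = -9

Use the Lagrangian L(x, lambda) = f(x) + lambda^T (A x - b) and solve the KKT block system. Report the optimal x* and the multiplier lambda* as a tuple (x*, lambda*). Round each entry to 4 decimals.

Form the Lagrangian:
  L(x, lambda) = (1/2) x^T Q x + c^T x + lambda^T (A x - b)
Stationarity (grad_x L = 0): Q x + c + A^T lambda = 0.
Primal feasibility: A x = b.

This gives the KKT block system:
  [ Q   A^T ] [ x     ]   [-c ]
  [ A    0  ] [ lambda ] = [ b ]

Solving the linear system:
  x*      = (2.6553, 3.3447, 2.1149)
  lambda* = (-4.2174, 5.9006)
  f(x*)   = 46.3742

x* = (2.6553, 3.3447, 2.1149), lambda* = (-4.2174, 5.9006)


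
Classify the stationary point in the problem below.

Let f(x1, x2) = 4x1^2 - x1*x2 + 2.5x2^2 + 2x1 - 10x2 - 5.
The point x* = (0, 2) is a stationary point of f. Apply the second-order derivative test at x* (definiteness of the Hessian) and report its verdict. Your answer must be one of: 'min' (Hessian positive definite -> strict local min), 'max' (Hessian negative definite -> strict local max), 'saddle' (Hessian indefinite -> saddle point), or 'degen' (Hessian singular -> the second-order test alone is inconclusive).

Compute the Hessian H = grad^2 f:
  H = [[8, -1], [-1, 5]]
Verify stationarity: grad f(x*) = H x* + g = (0, 0).
Eigenvalues of H: 4.6972, 8.3028.
Both eigenvalues > 0, so H is positive definite -> x* is a strict local min.

min


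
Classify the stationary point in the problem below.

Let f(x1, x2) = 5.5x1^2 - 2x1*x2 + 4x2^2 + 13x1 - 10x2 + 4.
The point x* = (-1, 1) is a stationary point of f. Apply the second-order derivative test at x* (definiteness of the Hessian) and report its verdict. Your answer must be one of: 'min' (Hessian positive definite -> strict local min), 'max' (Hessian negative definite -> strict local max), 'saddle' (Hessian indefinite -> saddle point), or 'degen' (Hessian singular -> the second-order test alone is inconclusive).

Compute the Hessian H = grad^2 f:
  H = [[11, -2], [-2, 8]]
Verify stationarity: grad f(x*) = H x* + g = (0, 0).
Eigenvalues of H: 7, 12.
Both eigenvalues > 0, so H is positive definite -> x* is a strict local min.

min


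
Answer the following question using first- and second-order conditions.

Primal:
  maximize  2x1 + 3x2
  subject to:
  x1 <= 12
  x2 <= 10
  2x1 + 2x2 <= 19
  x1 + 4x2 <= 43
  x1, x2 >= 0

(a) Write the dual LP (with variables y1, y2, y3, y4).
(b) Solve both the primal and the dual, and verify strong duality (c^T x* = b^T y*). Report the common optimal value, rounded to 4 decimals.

The standard primal-dual pair for 'max c^T x s.t. A x <= b, x >= 0' is:
  Dual:  min b^T y  s.t.  A^T y >= c,  y >= 0.

So the dual LP is:
  minimize  12y1 + 10y2 + 19y3 + 43y4
  subject to:
    y1 + 2y3 + y4 >= 2
    y2 + 2y3 + 4y4 >= 3
    y1, y2, y3, y4 >= 0

Solving the primal: x* = (0, 9.5).
  primal value c^T x* = 28.5.
Solving the dual: y* = (0, 0, 1.5, 0).
  dual value b^T y* = 28.5.
Strong duality: c^T x* = b^T y*. Confirmed.

28.5


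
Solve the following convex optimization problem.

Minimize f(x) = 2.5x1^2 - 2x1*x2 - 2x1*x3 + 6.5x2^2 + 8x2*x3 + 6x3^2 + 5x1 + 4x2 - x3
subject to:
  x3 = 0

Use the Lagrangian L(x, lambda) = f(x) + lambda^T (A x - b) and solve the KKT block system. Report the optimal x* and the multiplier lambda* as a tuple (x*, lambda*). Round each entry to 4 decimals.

Form the Lagrangian:
  L(x, lambda) = (1/2) x^T Q x + c^T x + lambda^T (A x - b)
Stationarity (grad_x L = 0): Q x + c + A^T lambda = 0.
Primal feasibility: A x = b.

This gives the KKT block system:
  [ Q   A^T ] [ x     ]   [-c ]
  [ A    0  ] [ lambda ] = [ b ]

Solving the linear system:
  x*      = (-1.1967, -0.4918, 0)
  lambda* = (2.541)
  f(x*)   = -3.9754

x* = (-1.1967, -0.4918, 0), lambda* = (2.541)


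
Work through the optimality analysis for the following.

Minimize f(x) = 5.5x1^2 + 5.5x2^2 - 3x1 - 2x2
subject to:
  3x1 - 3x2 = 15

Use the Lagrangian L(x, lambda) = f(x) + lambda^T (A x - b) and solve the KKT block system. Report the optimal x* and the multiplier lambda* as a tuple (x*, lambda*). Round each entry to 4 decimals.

Form the Lagrangian:
  L(x, lambda) = (1/2) x^T Q x + c^T x + lambda^T (A x - b)
Stationarity (grad_x L = 0): Q x + c + A^T lambda = 0.
Primal feasibility: A x = b.

This gives the KKT block system:
  [ Q   A^T ] [ x     ]   [-c ]
  [ A    0  ] [ lambda ] = [ b ]

Solving the linear system:
  x*      = (2.7273, -2.2727)
  lambda* = (-9)
  f(x*)   = 65.6818

x* = (2.7273, -2.2727), lambda* = (-9)


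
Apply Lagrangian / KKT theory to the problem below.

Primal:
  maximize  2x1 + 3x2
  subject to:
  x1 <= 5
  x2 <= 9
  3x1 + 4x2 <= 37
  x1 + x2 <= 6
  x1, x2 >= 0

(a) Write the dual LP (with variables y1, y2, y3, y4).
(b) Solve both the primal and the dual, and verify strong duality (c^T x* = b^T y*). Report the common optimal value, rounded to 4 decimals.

The standard primal-dual pair for 'max c^T x s.t. A x <= b, x >= 0' is:
  Dual:  min b^T y  s.t.  A^T y >= c,  y >= 0.

So the dual LP is:
  minimize  5y1 + 9y2 + 37y3 + 6y4
  subject to:
    y1 + 3y3 + y4 >= 2
    y2 + 4y3 + y4 >= 3
    y1, y2, y3, y4 >= 0

Solving the primal: x* = (0, 6).
  primal value c^T x* = 18.
Solving the dual: y* = (0, 0, 0, 3).
  dual value b^T y* = 18.
Strong duality: c^T x* = b^T y*. Confirmed.

18


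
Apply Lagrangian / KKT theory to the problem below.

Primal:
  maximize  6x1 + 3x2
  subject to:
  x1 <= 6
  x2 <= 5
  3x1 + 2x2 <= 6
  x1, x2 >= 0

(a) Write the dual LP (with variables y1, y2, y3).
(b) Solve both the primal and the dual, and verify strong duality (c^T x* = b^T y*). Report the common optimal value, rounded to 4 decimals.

The standard primal-dual pair for 'max c^T x s.t. A x <= b, x >= 0' is:
  Dual:  min b^T y  s.t.  A^T y >= c,  y >= 0.

So the dual LP is:
  minimize  6y1 + 5y2 + 6y3
  subject to:
    y1 + 3y3 >= 6
    y2 + 2y3 >= 3
    y1, y2, y3 >= 0

Solving the primal: x* = (2, 0).
  primal value c^T x* = 12.
Solving the dual: y* = (0, 0, 2).
  dual value b^T y* = 12.
Strong duality: c^T x* = b^T y*. Confirmed.

12


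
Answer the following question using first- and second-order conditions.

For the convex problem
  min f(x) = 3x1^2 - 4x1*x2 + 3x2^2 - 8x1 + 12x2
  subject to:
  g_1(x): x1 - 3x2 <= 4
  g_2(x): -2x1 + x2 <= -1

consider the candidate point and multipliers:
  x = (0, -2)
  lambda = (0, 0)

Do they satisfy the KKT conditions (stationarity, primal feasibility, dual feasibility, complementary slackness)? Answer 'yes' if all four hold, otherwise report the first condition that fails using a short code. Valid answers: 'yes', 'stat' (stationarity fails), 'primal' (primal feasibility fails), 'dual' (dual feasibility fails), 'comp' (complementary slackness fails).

Gradient of f: grad f(x) = Q x + c = (0, 0)
Constraint values g_i(x) = a_i^T x - b_i:
  g_1((0, -2)) = 2
  g_2((0, -2)) = -1
Stationarity residual: grad f(x) + sum_i lambda_i a_i = (0, 0)
  -> stationarity OK
Primal feasibility (all g_i <= 0): FAILS
Dual feasibility (all lambda_i >= 0): OK
Complementary slackness (lambda_i * g_i(x) = 0 for all i): OK

Verdict: the first failing condition is primal_feasibility -> primal.

primal


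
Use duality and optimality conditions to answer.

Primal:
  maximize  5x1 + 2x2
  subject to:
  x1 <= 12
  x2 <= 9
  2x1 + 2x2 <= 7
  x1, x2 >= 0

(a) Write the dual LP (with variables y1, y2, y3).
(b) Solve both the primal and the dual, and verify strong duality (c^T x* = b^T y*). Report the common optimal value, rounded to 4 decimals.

The standard primal-dual pair for 'max c^T x s.t. A x <= b, x >= 0' is:
  Dual:  min b^T y  s.t.  A^T y >= c,  y >= 0.

So the dual LP is:
  minimize  12y1 + 9y2 + 7y3
  subject to:
    y1 + 2y3 >= 5
    y2 + 2y3 >= 2
    y1, y2, y3 >= 0

Solving the primal: x* = (3.5, 0).
  primal value c^T x* = 17.5.
Solving the dual: y* = (0, 0, 2.5).
  dual value b^T y* = 17.5.
Strong duality: c^T x* = b^T y*. Confirmed.

17.5


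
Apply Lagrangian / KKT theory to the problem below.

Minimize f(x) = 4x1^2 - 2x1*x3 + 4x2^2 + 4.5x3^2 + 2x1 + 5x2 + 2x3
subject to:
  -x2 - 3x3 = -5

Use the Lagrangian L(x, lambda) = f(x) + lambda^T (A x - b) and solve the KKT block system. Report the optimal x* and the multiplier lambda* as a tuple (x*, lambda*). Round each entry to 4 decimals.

Form the Lagrangian:
  L(x, lambda) = (1/2) x^T Q x + c^T x + lambda^T (A x - b)
Stationarity (grad_x L = 0): Q x + c + A^T lambda = 0.
Primal feasibility: A x = b.

This gives the KKT block system:
  [ Q   A^T ] [ x     ]   [-c ]
  [ A    0  ] [ lambda ] = [ b ]

Solving the linear system:
  x*      = (0.1615, 0.0621, 1.646)
  lambda* = (5.4969)
  f(x*)   = 15.705

x* = (0.1615, 0.0621, 1.646), lambda* = (5.4969)


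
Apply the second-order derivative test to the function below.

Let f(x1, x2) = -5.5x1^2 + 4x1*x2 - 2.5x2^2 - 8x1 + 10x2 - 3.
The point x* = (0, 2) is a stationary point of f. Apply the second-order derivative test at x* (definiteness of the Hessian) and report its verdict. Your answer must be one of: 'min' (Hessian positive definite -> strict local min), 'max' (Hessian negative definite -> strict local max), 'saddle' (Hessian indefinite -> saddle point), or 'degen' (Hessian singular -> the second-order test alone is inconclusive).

Compute the Hessian H = grad^2 f:
  H = [[-11, 4], [4, -5]]
Verify stationarity: grad f(x*) = H x* + g = (0, 0).
Eigenvalues of H: -13, -3.
Both eigenvalues < 0, so H is negative definite -> x* is a strict local max.

max


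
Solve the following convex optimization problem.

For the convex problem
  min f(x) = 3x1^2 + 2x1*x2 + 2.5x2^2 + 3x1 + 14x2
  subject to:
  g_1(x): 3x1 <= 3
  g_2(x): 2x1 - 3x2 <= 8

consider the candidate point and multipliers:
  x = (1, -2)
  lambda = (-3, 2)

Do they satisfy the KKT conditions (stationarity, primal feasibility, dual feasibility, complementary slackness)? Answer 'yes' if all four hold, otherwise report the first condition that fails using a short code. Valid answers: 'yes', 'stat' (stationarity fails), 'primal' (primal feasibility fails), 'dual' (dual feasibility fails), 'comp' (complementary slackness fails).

Gradient of f: grad f(x) = Q x + c = (5, 6)
Constraint values g_i(x) = a_i^T x - b_i:
  g_1((1, -2)) = 0
  g_2((1, -2)) = 0
Stationarity residual: grad f(x) + sum_i lambda_i a_i = (0, 0)
  -> stationarity OK
Primal feasibility (all g_i <= 0): OK
Dual feasibility (all lambda_i >= 0): FAILS
Complementary slackness (lambda_i * g_i(x) = 0 for all i): OK

Verdict: the first failing condition is dual_feasibility -> dual.

dual


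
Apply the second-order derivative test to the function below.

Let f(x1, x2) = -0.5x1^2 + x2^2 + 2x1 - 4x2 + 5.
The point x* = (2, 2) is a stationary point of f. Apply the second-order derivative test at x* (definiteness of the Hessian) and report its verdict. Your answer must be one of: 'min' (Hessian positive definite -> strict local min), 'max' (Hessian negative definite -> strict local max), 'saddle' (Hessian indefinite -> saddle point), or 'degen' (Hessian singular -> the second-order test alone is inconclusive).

Compute the Hessian H = grad^2 f:
  H = [[-1, 0], [0, 2]]
Verify stationarity: grad f(x*) = H x* + g = (0, 0).
Eigenvalues of H: -1, 2.
Eigenvalues have mixed signs, so H is indefinite -> x* is a saddle point.

saddle


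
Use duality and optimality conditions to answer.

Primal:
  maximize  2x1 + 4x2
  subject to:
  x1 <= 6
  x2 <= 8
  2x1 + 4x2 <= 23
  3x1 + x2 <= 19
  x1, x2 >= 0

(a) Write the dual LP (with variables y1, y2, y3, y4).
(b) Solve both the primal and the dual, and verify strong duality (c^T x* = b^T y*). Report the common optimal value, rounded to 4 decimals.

The standard primal-dual pair for 'max c^T x s.t. A x <= b, x >= 0' is:
  Dual:  min b^T y  s.t.  A^T y >= c,  y >= 0.

So the dual LP is:
  minimize  6y1 + 8y2 + 23y3 + 19y4
  subject to:
    y1 + 2y3 + 3y4 >= 2
    y2 + 4y3 + y4 >= 4
    y1, y2, y3, y4 >= 0

Solving the primal: x* = (5.3, 3.1).
  primal value c^T x* = 23.
Solving the dual: y* = (0, 0, 1, 0).
  dual value b^T y* = 23.
Strong duality: c^T x* = b^T y*. Confirmed.

23


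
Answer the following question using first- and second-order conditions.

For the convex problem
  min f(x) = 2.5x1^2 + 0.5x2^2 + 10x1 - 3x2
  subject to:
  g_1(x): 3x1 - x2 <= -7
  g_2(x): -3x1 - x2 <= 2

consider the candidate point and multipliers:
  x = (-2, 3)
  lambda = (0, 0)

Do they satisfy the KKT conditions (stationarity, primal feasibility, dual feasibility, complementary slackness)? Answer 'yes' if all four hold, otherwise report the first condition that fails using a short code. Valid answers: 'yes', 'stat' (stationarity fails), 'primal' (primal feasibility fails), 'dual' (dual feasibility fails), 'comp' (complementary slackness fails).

Gradient of f: grad f(x) = Q x + c = (0, 0)
Constraint values g_i(x) = a_i^T x - b_i:
  g_1((-2, 3)) = -2
  g_2((-2, 3)) = 1
Stationarity residual: grad f(x) + sum_i lambda_i a_i = (0, 0)
  -> stationarity OK
Primal feasibility (all g_i <= 0): FAILS
Dual feasibility (all lambda_i >= 0): OK
Complementary slackness (lambda_i * g_i(x) = 0 for all i): OK

Verdict: the first failing condition is primal_feasibility -> primal.

primal


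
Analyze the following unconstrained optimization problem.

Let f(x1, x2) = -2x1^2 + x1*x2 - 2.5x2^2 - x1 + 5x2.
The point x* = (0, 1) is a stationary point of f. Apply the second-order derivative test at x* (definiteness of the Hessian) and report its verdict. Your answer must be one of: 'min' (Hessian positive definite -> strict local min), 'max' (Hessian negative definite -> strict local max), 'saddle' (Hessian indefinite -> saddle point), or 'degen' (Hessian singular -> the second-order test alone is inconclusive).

Compute the Hessian H = grad^2 f:
  H = [[-4, 1], [1, -5]]
Verify stationarity: grad f(x*) = H x* + g = (0, 0).
Eigenvalues of H: -5.618, -3.382.
Both eigenvalues < 0, so H is negative definite -> x* is a strict local max.

max


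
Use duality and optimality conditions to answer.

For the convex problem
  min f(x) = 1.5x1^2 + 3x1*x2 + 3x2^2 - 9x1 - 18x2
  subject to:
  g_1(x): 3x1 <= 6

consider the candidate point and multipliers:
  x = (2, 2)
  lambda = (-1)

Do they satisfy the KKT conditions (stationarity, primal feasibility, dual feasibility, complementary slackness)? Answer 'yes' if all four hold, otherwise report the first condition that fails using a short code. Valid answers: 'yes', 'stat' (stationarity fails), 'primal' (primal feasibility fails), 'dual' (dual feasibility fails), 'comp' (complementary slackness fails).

Gradient of f: grad f(x) = Q x + c = (3, 0)
Constraint values g_i(x) = a_i^T x - b_i:
  g_1((2, 2)) = 0
Stationarity residual: grad f(x) + sum_i lambda_i a_i = (0, 0)
  -> stationarity OK
Primal feasibility (all g_i <= 0): OK
Dual feasibility (all lambda_i >= 0): FAILS
Complementary slackness (lambda_i * g_i(x) = 0 for all i): OK

Verdict: the first failing condition is dual_feasibility -> dual.

dual


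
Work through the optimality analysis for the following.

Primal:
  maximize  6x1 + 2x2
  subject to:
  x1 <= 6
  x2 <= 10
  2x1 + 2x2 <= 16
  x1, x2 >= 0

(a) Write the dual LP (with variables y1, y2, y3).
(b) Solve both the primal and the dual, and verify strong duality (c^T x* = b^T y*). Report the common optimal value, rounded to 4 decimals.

The standard primal-dual pair for 'max c^T x s.t. A x <= b, x >= 0' is:
  Dual:  min b^T y  s.t.  A^T y >= c,  y >= 0.

So the dual LP is:
  minimize  6y1 + 10y2 + 16y3
  subject to:
    y1 + 2y3 >= 6
    y2 + 2y3 >= 2
    y1, y2, y3 >= 0

Solving the primal: x* = (6, 2).
  primal value c^T x* = 40.
Solving the dual: y* = (4, 0, 1).
  dual value b^T y* = 40.
Strong duality: c^T x* = b^T y*. Confirmed.

40


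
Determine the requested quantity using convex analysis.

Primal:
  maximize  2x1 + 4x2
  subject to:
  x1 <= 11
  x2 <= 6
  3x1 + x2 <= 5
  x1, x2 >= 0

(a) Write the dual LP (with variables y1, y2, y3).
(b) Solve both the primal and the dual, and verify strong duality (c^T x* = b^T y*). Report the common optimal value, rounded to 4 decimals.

The standard primal-dual pair for 'max c^T x s.t. A x <= b, x >= 0' is:
  Dual:  min b^T y  s.t.  A^T y >= c,  y >= 0.

So the dual LP is:
  minimize  11y1 + 6y2 + 5y3
  subject to:
    y1 + 3y3 >= 2
    y2 + y3 >= 4
    y1, y2, y3 >= 0

Solving the primal: x* = (0, 5).
  primal value c^T x* = 20.
Solving the dual: y* = (0, 0, 4).
  dual value b^T y* = 20.
Strong duality: c^T x* = b^T y*. Confirmed.

20


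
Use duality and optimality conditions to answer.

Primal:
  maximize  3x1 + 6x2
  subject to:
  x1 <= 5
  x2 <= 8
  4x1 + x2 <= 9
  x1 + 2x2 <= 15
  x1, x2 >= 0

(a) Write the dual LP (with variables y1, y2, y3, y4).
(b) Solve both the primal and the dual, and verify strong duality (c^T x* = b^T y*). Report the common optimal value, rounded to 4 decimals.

The standard primal-dual pair for 'max c^T x s.t. A x <= b, x >= 0' is:
  Dual:  min b^T y  s.t.  A^T y >= c,  y >= 0.

So the dual LP is:
  minimize  5y1 + 8y2 + 9y3 + 15y4
  subject to:
    y1 + 4y3 + y4 >= 3
    y2 + y3 + 2y4 >= 6
    y1, y2, y3, y4 >= 0

Solving the primal: x* = (0.4286, 7.2857).
  primal value c^T x* = 45.
Solving the dual: y* = (0, 0, 0, 3).
  dual value b^T y* = 45.
Strong duality: c^T x* = b^T y*. Confirmed.

45


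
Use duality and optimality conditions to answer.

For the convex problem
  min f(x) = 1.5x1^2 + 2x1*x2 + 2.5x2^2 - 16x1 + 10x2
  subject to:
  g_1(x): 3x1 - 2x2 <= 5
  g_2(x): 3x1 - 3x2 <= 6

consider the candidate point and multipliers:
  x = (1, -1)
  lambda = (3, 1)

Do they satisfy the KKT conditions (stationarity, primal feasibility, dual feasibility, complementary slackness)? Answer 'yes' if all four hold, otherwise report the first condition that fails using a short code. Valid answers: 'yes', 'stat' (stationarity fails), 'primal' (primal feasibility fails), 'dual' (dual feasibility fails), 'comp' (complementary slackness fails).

Gradient of f: grad f(x) = Q x + c = (-15, 7)
Constraint values g_i(x) = a_i^T x - b_i:
  g_1((1, -1)) = 0
  g_2((1, -1)) = 0
Stationarity residual: grad f(x) + sum_i lambda_i a_i = (-3, -2)
  -> stationarity FAILS
Primal feasibility (all g_i <= 0): OK
Dual feasibility (all lambda_i >= 0): OK
Complementary slackness (lambda_i * g_i(x) = 0 for all i): OK

Verdict: the first failing condition is stationarity -> stat.

stat


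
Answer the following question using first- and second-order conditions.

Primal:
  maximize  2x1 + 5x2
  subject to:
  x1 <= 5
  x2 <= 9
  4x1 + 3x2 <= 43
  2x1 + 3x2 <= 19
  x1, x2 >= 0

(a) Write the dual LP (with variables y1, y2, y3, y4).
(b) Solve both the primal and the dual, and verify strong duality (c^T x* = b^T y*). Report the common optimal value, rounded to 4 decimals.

The standard primal-dual pair for 'max c^T x s.t. A x <= b, x >= 0' is:
  Dual:  min b^T y  s.t.  A^T y >= c,  y >= 0.

So the dual LP is:
  minimize  5y1 + 9y2 + 43y3 + 19y4
  subject to:
    y1 + 4y3 + 2y4 >= 2
    y2 + 3y3 + 3y4 >= 5
    y1, y2, y3, y4 >= 0

Solving the primal: x* = (0, 6.3333).
  primal value c^T x* = 31.6667.
Solving the dual: y* = (0, 0, 0, 1.6667).
  dual value b^T y* = 31.6667.
Strong duality: c^T x* = b^T y*. Confirmed.

31.6667


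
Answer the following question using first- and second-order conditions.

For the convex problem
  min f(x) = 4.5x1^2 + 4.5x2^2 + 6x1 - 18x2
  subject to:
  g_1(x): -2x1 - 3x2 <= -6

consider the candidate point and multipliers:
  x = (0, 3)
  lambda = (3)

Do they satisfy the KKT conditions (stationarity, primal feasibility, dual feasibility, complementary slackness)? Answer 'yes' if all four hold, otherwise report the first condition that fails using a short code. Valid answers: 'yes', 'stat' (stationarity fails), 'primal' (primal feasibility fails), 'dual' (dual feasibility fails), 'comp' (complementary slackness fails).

Gradient of f: grad f(x) = Q x + c = (6, 9)
Constraint values g_i(x) = a_i^T x - b_i:
  g_1((0, 3)) = -3
Stationarity residual: grad f(x) + sum_i lambda_i a_i = (0, 0)
  -> stationarity OK
Primal feasibility (all g_i <= 0): OK
Dual feasibility (all lambda_i >= 0): OK
Complementary slackness (lambda_i * g_i(x) = 0 for all i): FAILS

Verdict: the first failing condition is complementary_slackness -> comp.

comp


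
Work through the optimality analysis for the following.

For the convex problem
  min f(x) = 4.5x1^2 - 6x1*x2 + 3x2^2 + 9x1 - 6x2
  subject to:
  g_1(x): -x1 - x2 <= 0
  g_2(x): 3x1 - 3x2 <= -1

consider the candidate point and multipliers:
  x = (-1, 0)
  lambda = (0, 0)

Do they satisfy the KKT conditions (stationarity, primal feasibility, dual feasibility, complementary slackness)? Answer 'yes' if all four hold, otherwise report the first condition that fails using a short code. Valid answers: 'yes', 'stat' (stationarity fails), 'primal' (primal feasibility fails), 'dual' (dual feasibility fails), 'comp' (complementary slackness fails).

Gradient of f: grad f(x) = Q x + c = (0, 0)
Constraint values g_i(x) = a_i^T x - b_i:
  g_1((-1, 0)) = 1
  g_2((-1, 0)) = -2
Stationarity residual: grad f(x) + sum_i lambda_i a_i = (0, 0)
  -> stationarity OK
Primal feasibility (all g_i <= 0): FAILS
Dual feasibility (all lambda_i >= 0): OK
Complementary slackness (lambda_i * g_i(x) = 0 for all i): OK

Verdict: the first failing condition is primal_feasibility -> primal.

primal


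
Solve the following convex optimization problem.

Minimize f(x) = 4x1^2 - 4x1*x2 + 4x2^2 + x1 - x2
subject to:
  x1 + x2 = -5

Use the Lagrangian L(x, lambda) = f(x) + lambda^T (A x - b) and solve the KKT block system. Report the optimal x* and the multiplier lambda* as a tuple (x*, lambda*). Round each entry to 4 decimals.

Form the Lagrangian:
  L(x, lambda) = (1/2) x^T Q x + c^T x + lambda^T (A x - b)
Stationarity (grad_x L = 0): Q x + c + A^T lambda = 0.
Primal feasibility: A x = b.

This gives the KKT block system:
  [ Q   A^T ] [ x     ]   [-c ]
  [ A    0  ] [ lambda ] = [ b ]

Solving the linear system:
  x*      = (-2.5833, -2.4167)
  lambda* = (10)
  f(x*)   = 24.9167

x* = (-2.5833, -2.4167), lambda* = (10)


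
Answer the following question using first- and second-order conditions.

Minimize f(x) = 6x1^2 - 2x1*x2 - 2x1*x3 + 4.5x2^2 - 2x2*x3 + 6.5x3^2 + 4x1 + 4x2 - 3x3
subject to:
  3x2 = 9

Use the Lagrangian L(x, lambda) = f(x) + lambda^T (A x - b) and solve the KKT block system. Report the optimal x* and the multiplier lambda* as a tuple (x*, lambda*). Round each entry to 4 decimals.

Form the Lagrangian:
  L(x, lambda) = (1/2) x^T Q x + c^T x + lambda^T (A x - b)
Stationarity (grad_x L = 0): Q x + c + A^T lambda = 0.
Primal feasibility: A x = b.

This gives the KKT block system:
  [ Q   A^T ] [ x     ]   [-c ]
  [ A    0  ] [ lambda ] = [ b ]

Solving the linear system:
  x*      = (0.2895, 3, 0.7368)
  lambda* = (-9.6491)
  f(x*)   = 48.8947

x* = (0.2895, 3, 0.7368), lambda* = (-9.6491)


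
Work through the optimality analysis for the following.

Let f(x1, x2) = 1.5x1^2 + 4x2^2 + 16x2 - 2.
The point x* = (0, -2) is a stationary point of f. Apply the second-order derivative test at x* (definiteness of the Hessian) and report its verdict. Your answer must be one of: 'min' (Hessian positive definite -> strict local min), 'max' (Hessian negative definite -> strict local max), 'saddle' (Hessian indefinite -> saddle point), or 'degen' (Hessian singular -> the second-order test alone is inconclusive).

Compute the Hessian H = grad^2 f:
  H = [[3, 0], [0, 8]]
Verify stationarity: grad f(x*) = H x* + g = (0, 0).
Eigenvalues of H: 3, 8.
Both eigenvalues > 0, so H is positive definite -> x* is a strict local min.

min


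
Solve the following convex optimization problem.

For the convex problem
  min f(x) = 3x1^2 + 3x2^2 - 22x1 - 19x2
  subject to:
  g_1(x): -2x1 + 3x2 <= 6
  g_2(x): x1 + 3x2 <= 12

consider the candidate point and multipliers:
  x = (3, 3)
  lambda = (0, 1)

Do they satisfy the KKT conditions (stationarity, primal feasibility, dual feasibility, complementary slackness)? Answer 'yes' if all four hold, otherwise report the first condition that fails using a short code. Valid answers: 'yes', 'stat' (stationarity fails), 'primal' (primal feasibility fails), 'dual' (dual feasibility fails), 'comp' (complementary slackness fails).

Gradient of f: grad f(x) = Q x + c = (-4, -1)
Constraint values g_i(x) = a_i^T x - b_i:
  g_1((3, 3)) = -3
  g_2((3, 3)) = 0
Stationarity residual: grad f(x) + sum_i lambda_i a_i = (-3, 2)
  -> stationarity FAILS
Primal feasibility (all g_i <= 0): OK
Dual feasibility (all lambda_i >= 0): OK
Complementary slackness (lambda_i * g_i(x) = 0 for all i): OK

Verdict: the first failing condition is stationarity -> stat.

stat


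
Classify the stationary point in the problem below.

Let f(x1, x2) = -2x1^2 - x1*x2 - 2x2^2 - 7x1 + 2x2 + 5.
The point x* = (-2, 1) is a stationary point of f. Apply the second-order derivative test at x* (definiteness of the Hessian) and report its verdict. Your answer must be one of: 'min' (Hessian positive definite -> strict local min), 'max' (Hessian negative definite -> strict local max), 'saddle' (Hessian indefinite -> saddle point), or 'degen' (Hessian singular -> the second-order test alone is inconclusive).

Compute the Hessian H = grad^2 f:
  H = [[-4, -1], [-1, -4]]
Verify stationarity: grad f(x*) = H x* + g = (0, 0).
Eigenvalues of H: -5, -3.
Both eigenvalues < 0, so H is negative definite -> x* is a strict local max.

max


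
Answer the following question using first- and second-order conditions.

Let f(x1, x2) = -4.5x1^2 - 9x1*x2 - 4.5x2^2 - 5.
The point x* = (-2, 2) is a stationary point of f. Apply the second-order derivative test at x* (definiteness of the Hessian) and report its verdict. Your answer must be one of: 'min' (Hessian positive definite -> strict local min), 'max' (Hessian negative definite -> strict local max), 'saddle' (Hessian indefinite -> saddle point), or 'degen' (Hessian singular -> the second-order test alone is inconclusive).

Compute the Hessian H = grad^2 f:
  H = [[-9, -9], [-9, -9]]
Verify stationarity: grad f(x*) = H x* + g = (0, 0).
Eigenvalues of H: -18, 0.
H has a zero eigenvalue (singular; negative semidefinite but not definite), so H is neither positive definite, negative definite, nor indefinite. The second-order test alone is inconclusive -> degen.
(Indeed, f is constant along the null direction of H through x*, so x* is not a strict local extremum.)

degen


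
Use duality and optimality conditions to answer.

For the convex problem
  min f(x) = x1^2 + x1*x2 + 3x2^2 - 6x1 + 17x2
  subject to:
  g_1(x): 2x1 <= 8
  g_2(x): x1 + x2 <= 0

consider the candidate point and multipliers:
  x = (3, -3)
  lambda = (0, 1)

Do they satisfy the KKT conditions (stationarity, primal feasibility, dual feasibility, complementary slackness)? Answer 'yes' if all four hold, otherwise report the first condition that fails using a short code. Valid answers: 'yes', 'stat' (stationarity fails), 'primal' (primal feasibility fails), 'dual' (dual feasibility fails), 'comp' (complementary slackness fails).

Gradient of f: grad f(x) = Q x + c = (-3, 2)
Constraint values g_i(x) = a_i^T x - b_i:
  g_1((3, -3)) = -2
  g_2((3, -3)) = 0
Stationarity residual: grad f(x) + sum_i lambda_i a_i = (-2, 3)
  -> stationarity FAILS
Primal feasibility (all g_i <= 0): OK
Dual feasibility (all lambda_i >= 0): OK
Complementary slackness (lambda_i * g_i(x) = 0 for all i): OK

Verdict: the first failing condition is stationarity -> stat.

stat


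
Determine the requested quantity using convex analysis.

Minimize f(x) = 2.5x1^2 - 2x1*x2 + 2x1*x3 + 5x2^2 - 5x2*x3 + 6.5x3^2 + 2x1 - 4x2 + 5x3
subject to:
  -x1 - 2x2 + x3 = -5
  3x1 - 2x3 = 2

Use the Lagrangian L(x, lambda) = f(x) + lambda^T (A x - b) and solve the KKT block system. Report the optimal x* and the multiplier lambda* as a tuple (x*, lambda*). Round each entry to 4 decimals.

Form the Lagrangian:
  L(x, lambda) = (1/2) x^T Q x + c^T x + lambda^T (A x - b)
Stationarity (grad_x L = 0): Q x + c + A^T lambda = 0.
Primal feasibility: A x = b.

This gives the KKT block system:
  [ Q   A^T ] [ x     ]   [-c ]
  [ A    0  ] [ lambda ] = [ b ]

Solving the linear system:
  x*      = (0.7128, 2.1782, 0.0692)
  lambda* = (8.0052, 2.2197)
  f(x*)   = 14.3227

x* = (0.7128, 2.1782, 0.0692), lambda* = (8.0052, 2.2197)


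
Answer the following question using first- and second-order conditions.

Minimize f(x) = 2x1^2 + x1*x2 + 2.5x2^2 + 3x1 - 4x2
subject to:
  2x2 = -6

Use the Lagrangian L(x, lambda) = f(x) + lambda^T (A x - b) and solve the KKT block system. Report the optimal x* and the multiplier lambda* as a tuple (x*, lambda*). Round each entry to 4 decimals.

Form the Lagrangian:
  L(x, lambda) = (1/2) x^T Q x + c^T x + lambda^T (A x - b)
Stationarity (grad_x L = 0): Q x + c + A^T lambda = 0.
Primal feasibility: A x = b.

This gives the KKT block system:
  [ Q   A^T ] [ x     ]   [-c ]
  [ A    0  ] [ lambda ] = [ b ]

Solving the linear system:
  x*      = (0, -3)
  lambda* = (9.5)
  f(x*)   = 34.5

x* = (0, -3), lambda* = (9.5)


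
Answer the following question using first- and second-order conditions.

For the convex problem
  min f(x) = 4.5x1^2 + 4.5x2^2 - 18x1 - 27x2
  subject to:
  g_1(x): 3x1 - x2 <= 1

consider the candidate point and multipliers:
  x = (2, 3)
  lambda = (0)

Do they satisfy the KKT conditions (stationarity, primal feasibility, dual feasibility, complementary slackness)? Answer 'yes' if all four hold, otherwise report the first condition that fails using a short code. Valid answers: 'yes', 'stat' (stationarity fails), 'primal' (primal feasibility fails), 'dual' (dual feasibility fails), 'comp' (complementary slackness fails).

Gradient of f: grad f(x) = Q x + c = (0, 0)
Constraint values g_i(x) = a_i^T x - b_i:
  g_1((2, 3)) = 2
Stationarity residual: grad f(x) + sum_i lambda_i a_i = (0, 0)
  -> stationarity OK
Primal feasibility (all g_i <= 0): FAILS
Dual feasibility (all lambda_i >= 0): OK
Complementary slackness (lambda_i * g_i(x) = 0 for all i): OK

Verdict: the first failing condition is primal_feasibility -> primal.

primal
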